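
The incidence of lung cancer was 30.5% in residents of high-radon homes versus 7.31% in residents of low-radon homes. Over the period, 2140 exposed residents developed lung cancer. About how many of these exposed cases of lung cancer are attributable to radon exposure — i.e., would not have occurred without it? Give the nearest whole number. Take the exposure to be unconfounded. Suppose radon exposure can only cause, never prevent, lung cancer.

p₁ = 0.305, p₀ = 0.0731.
PN = (p₁ − p₀)/p₁ = (0.305 − 0.0731) / 0.305 ≈ 0.76033.
Attributable cases ≈ PN × (exposed cases) = 0.76033 × 2140 ≈ 1627.10.

about 1627 cases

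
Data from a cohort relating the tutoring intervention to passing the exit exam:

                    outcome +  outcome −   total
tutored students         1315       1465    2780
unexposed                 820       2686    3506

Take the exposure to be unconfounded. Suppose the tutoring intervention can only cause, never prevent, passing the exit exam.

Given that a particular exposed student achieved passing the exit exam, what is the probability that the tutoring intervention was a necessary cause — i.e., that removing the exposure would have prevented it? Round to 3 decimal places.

PN ≈ 0.506

p₁ = P(outcome | exposed) = 1315/2780 = 0.47302
p₀ = P(outcome | unexposed) = 820/3506 = 0.23388
Under exogeneity and monotonicity, PN = (p₁ − p₀) / p₁.
PN = (0.47302 − 0.23388) / 0.47302 = 0.23914 / 0.47302 ≈ 0.5056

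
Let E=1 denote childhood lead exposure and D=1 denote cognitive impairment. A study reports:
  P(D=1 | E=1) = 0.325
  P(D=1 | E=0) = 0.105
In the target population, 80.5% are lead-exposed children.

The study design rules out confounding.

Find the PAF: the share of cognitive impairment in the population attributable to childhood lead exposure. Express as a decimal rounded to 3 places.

PAF ≈ 0.628

Let p₁ = 0.325, p₀ = 0.105.
Overall risk P(Y=1) = π·p₁ + (1−π)·p₀ = 0.805×0.325 + 0.195×0.105 = 0.2821.
Under exogeneity, PAF = [P(Y=1) − p₀] / P(Y=1).
PAF = (0.2821 − 0.105) / 0.2821 ≈ 0.6278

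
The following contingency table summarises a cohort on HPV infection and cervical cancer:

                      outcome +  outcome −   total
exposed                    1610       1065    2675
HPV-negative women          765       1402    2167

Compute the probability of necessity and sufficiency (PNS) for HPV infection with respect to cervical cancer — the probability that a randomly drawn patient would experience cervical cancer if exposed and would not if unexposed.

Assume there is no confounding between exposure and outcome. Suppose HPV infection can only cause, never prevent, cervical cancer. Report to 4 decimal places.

PNS ≈ 0.2488

p₁ = P(outcome | exposed) = 1610/2675 = 0.60187
p₀ = P(outcome | unexposed) = 765/2167 = 0.35302
Under exogeneity and monotonicity, PNS = p₁ − p₀.
PNS = 0.60187 − 0.35302 = 0.24885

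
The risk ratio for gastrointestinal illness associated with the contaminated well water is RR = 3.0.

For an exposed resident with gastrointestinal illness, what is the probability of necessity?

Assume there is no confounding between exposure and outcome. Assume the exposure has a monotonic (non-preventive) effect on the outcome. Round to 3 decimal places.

Under exogeneity and monotonicity, PN = (RR − 1) / RR = 1 − 1/RR.
PN = (3.0 − 1) / 3.0 = 2 / 3.0 ≈ 0.6667

PN ≈ 0.667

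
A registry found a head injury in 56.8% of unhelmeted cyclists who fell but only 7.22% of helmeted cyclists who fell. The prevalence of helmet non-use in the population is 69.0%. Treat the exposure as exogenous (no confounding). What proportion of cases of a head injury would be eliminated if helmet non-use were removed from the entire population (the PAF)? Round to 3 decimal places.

PAF ≈ 0.826

p₁ = 0.568, p₀ = 0.0722.
Overall risk P(Y=1) = π·p₁ + (1−π)·p₀ = 0.69×0.568 + 0.31×0.0722 = 0.4143.
Under exogeneity, PAF = [P(Y=1) − p₀] / P(Y=1).
PAF = (0.4143 − 0.0722) / 0.4143 ≈ 0.8257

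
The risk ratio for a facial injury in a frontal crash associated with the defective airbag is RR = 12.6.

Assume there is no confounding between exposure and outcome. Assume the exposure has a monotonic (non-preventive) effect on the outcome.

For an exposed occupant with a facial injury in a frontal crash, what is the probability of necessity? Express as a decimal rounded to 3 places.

Under exogeneity and monotonicity, PN = (RR − 1) / RR = 1 − 1/RR.
PN = (12.6 − 1) / 12.6 = 11.6 / 12.6 ≈ 0.9206

PN ≈ 0.921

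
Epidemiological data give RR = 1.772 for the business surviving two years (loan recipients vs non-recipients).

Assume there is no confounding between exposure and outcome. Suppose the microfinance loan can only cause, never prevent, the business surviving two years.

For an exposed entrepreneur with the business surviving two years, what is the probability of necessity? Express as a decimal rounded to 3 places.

Under exogeneity and monotonicity, PN = (RR − 1) / RR = 1 − 1/RR.
PN = (1.772 − 1) / 1.772 = 0.772 / 1.772 ≈ 0.4357

PN ≈ 0.436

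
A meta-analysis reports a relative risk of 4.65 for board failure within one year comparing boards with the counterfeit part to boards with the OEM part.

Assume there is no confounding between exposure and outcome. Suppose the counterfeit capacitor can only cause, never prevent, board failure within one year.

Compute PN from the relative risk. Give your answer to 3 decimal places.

Under exogeneity and monotonicity, PN = (RR − 1) / RR = 1 − 1/RR.
PN = (4.65 − 1) / 4.65 = 3.65 / 4.65 ≈ 0.7849

PN ≈ 0.785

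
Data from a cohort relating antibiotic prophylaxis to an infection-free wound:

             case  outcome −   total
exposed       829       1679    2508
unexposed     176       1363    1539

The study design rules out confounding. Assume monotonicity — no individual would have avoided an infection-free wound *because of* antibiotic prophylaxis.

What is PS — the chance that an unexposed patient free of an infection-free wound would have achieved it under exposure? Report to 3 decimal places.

p₁ = P(outcome | exposed) = 829/2508 = 0.33054
p₀ = P(outcome | unexposed) = 176/1539 = 0.11436
Under exogeneity and monotonicity, PS = (p₁ − p₀) / (1 − p₀).
PS = (0.33054 − 0.11436) / (1 − 0.11436) = 0.21618 / 0.88564 ≈ 0.2441

PS ≈ 0.244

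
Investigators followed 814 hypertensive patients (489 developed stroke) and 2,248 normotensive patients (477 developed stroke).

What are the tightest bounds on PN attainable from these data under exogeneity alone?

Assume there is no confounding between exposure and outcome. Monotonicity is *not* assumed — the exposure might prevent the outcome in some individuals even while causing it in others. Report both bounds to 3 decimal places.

0.647 ≤ PN ≤ 1.000

p₁ = P(outcome | exposed) = 489/814 = 0.60074
p₀ = P(outcome | unexposed) = 477/2248 = 0.21219
Under exogeneity alone the bounds on PN are max{0,(p₁−p₀)/p₁} ≤ PN ≤ min{1,(1−p₀)/p₁}.
  lower = (p₁ − p₀)/p₁ = 0.38855 / 0.60074 ≈ 0.6468
  upper = min{1, (1 − p₀)/p₁} = 0.78781 / 0.60074 ≈ 1.3114 → capped at 1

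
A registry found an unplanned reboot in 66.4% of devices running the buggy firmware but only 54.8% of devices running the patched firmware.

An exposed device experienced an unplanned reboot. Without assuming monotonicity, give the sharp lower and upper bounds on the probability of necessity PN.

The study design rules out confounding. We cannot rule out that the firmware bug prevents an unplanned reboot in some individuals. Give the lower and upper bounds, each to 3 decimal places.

0.175 ≤ PN ≤ 0.681

p₁ = 0.664, p₀ = 0.548.
Under exogeneity alone the bounds on PN are max{0,(p₁−p₀)/p₁} ≤ PN ≤ min{1,(1−p₀)/p₁}.
  lower = (p₁ − p₀)/p₁ = 0.116 / 0.664 ≈ 0.1747
  upper = min{1, (1 − p₀)/p₁} = 0.452 / 0.664 ≈ 0.6807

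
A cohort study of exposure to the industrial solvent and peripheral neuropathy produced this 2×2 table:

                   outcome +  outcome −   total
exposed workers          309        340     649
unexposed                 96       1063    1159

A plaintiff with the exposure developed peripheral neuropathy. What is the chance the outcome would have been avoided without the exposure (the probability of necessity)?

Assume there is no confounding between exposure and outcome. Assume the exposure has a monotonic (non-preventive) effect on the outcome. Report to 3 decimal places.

PN ≈ 0.826

p₁ = P(outcome | exposed) = 309/649 = 0.47612
p₀ = P(outcome | unexposed) = 96/1159 = 0.08283
Under exogeneity and monotonicity, PN = (p₁ − p₀)/p₁.
PN = (0.47612 − 0.08283) / 0.47612 ≈ 0.8260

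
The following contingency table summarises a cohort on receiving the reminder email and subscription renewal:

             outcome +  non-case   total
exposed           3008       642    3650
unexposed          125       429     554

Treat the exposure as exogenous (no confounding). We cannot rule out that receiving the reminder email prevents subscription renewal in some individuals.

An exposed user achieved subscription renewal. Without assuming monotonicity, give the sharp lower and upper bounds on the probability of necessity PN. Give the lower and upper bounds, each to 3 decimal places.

0.726 ≤ PN ≤ 0.940

p₁ = P(outcome | exposed) = 3008/3650 = 0.82411
p₀ = P(outcome | unexposed) = 125/554 = 0.22563
Under exogeneity alone the bounds on PN are max{0,(p₁−p₀)/p₁} ≤ PN ≤ min{1,(1−p₀)/p₁}.
  lower = (p₁ − p₀)/p₁ = 0.59848 / 0.82411 ≈ 0.7262
  upper = min{1, (1 − p₀)/p₁} = 0.77437 / 0.82411 ≈ 0.9396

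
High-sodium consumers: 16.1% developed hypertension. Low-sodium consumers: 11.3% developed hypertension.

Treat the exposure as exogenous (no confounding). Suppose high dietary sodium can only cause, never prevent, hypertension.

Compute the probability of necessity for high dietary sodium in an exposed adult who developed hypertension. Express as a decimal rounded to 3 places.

p₁ = 0.161, p₀ = 0.113.
Under exogeneity and monotonicity, PN = (p₁ − p₀) / p₁.
PN = (0.161 − 0.113) / 0.161 = 0.048 / 0.161 ≈ 0.2981

PN ≈ 0.298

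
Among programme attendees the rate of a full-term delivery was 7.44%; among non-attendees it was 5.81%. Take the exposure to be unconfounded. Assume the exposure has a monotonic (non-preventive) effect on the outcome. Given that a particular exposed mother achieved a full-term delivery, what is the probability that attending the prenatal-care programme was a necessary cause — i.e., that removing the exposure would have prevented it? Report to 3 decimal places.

PN ≈ 0.219

p₁ = 0.0744, p₀ = 0.0581.
Under exogeneity and monotonicity, PN = (p₁ − p₀) / p₁.
PN = (0.0744 − 0.0581) / 0.0744 = 0.0163 / 0.0744 ≈ 0.2191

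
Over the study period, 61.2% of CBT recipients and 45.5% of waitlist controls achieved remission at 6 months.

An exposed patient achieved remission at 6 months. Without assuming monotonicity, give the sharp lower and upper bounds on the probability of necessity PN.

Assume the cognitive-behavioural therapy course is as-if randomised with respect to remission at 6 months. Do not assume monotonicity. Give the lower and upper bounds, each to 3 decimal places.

0.257 ≤ PN ≤ 0.891

p₁ = 0.612, p₀ = 0.455.
Under exogeneity alone the bounds on PN are max{0,(p₁−p₀)/p₁} ≤ PN ≤ min{1,(1−p₀)/p₁}.
  lower = (p₁ − p₀)/p₁ = 0.157 / 0.612 ≈ 0.2565
  upper = min{1, (1 − p₀)/p₁} = 0.545 / 0.612 ≈ 0.8905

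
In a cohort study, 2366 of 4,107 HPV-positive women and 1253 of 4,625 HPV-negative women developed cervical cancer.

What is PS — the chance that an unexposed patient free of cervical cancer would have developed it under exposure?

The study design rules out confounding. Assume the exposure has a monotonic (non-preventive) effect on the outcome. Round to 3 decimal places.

p₁ = P(outcome | exposed) = 2366/4107 = 0.57609
p₀ = P(outcome | unexposed) = 1253/4625 = 0.27092
Under exogeneity and monotonicity, PS = (p₁ − p₀) / (1 − p₀).
PS = (0.57609 − 0.27092) / (1 − 0.27092) = 0.30517 / 0.72908 ≈ 0.4186

PS ≈ 0.419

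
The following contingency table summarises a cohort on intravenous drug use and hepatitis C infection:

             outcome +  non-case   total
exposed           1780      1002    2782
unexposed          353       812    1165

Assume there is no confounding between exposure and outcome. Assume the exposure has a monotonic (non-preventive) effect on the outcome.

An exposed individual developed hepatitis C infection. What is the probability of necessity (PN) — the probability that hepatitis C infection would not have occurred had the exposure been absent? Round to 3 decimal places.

p₁ = P(outcome | exposed) = 1780/2782 = 0.63983
p₀ = P(outcome | unexposed) = 353/1165 = 0.303
Under exogeneity and monotonicity, PN = (p₁ − p₀)/p₁.
PN = (0.63983 − 0.303) / 0.63983 ≈ 0.5264

PN ≈ 0.526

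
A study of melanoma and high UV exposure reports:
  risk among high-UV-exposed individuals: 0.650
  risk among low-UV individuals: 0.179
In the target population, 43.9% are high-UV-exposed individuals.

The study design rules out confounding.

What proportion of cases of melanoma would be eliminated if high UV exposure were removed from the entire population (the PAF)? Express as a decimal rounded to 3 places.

PAF ≈ 0.536

Let p₁ = 0.65, p₀ = 0.179.
Overall risk P(Y=1) = π·p₁ + (1−π)·p₀ = 0.439×0.65 + 0.561×0.179 = 0.38577.
Under exogeneity, PAF = [P(Y=1) − p₀] / P(Y=1).
PAF = (0.38577 − 0.179) / 0.38577 ≈ 0.5360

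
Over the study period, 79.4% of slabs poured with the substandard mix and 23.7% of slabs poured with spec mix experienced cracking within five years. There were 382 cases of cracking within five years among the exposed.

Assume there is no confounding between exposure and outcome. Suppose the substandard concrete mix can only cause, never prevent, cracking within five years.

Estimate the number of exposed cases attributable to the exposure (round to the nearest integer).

about 268 cases

p₁ = 0.794, p₀ = 0.237.
PN = (p₁ − p₀)/p₁ = (0.794 − 0.237) / 0.794 ≈ 0.70151.
Attributable cases ≈ PN × (exposed cases) = 0.70151 × 382 ≈ 267.98.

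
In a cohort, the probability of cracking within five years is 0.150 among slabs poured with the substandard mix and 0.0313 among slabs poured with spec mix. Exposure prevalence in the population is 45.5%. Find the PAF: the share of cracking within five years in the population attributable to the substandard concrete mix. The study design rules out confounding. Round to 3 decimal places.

Let p₁ = 0.15, p₀ = 0.0313.
Overall risk P(Y=1) = π·p₁ + (1−π)·p₀ = 0.455×0.15 + 0.545×0.0313 = 0.085309.
Under exogeneity, PAF = [P(Y=1) − p₀] / P(Y=1).
PAF = (0.085309 − 0.0313) / 0.085309 ≈ 0.6331

PAF ≈ 0.633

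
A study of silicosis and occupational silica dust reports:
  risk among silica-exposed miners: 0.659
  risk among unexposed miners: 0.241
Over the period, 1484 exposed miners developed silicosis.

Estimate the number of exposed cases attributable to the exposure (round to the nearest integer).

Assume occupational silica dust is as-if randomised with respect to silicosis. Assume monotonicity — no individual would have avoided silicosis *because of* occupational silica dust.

Let p₁ = 0.659, p₀ = 0.241.
PN = (p₁ − p₀)/p₁ = (0.659 − 0.241) / 0.659 ≈ 0.63429.
Attributable cases ≈ PN × (exposed cases) = 0.63429 × 1484 ≈ 941.29.

about 941 cases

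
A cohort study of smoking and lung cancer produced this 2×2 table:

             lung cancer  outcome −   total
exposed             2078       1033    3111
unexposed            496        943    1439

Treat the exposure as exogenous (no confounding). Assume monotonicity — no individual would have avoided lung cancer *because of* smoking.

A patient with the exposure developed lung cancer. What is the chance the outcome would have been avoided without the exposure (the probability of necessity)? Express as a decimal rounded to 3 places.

PN ≈ 0.484

p₁ = P(outcome | exposed) = 2078/3111 = 0.66795
p₀ = P(outcome | unexposed) = 496/1439 = 0.34468
Under exogeneity and monotonicity, PN = (p₁ − p₀) / p₁.
PN = (0.66795 − 0.34468) / 0.66795 = 0.32327 / 0.66795 ≈ 0.4840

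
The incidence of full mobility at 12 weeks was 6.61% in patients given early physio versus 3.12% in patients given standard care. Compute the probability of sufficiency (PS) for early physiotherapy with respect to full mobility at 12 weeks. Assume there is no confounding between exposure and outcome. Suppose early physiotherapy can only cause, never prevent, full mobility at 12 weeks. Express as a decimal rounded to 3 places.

PS ≈ 0.036

p₁ = 0.0661, p₀ = 0.0312.
Under exogeneity and monotonicity, PS = (p₁ − p₀) / (1 − p₀).
PS = (0.0661 − 0.0312) / (1 − 0.0312) = 0.0349 / 0.9688 ≈ 0.0360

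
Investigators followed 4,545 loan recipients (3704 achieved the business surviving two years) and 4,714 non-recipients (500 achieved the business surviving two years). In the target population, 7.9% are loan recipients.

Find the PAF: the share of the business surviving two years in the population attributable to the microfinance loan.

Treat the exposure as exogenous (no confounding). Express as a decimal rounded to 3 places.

PAF ≈ 0.346

p₁ = P(outcome | exposed) = 3704/4545 = 0.81496
p₀ = P(outcome | unexposed) = 500/4714 = 0.10607
Overall risk P(Y=1) = π·p₁ + (1−π)·p₀ = 0.079×0.81496 + 0.921×0.10607 = 0.16207.
Under exogeneity, PAF = [P(Y=1) − p₀] / P(Y=1).
PAF = (0.16207 − 0.10607) / 0.16207 ≈ 0.3455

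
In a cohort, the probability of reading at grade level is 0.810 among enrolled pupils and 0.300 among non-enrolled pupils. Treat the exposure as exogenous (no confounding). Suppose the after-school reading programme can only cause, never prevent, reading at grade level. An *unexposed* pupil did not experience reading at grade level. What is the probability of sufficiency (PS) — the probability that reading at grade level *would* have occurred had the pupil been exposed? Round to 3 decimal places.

Let p₁ = 0.81, p₀ = 0.3.
Under exogeneity and monotonicity, PS = (p₁ − p₀) / (1 − p₀).
PS = (0.81 − 0.3) / (1 − 0.3) = 0.51 / 0.7 ≈ 0.7286

PS ≈ 0.729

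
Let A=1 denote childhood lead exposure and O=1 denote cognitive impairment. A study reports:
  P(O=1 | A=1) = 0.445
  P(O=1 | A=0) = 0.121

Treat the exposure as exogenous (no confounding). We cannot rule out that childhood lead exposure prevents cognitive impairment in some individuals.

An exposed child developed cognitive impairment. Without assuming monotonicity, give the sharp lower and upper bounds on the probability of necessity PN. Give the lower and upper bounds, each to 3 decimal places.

0.728 ≤ PN ≤ 1.000

Let p₁ = 0.445, p₀ = 0.121.
Under exogeneity alone the bounds on PN are max{0,(p₁−p₀)/p₁} ≤ PN ≤ min{1,(1−p₀)/p₁}.
  lower = (p₁ − p₀)/p₁ = 0.324 / 0.445 ≈ 0.7281
  upper = min{1, (1 − p₀)/p₁} = 0.879 / 0.445 ≈ 1.9753 → capped at 1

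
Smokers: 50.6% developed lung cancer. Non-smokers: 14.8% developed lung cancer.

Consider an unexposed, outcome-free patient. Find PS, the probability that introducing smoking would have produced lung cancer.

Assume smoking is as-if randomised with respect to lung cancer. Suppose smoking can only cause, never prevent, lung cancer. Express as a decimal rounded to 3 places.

PS ≈ 0.420

p₁ = 0.506, p₀ = 0.148.
Under exogeneity and monotonicity, PS = (p₁ − p₀) / (1 − p₀).
PS = (0.506 − 0.148) / (1 − 0.148) = 0.358 / 0.852 ≈ 0.4202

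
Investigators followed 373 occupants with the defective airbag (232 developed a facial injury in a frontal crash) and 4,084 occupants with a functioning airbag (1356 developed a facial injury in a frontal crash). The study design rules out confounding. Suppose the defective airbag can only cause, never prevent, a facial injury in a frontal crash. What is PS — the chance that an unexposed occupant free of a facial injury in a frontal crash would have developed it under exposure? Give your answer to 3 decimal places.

PS ≈ 0.434

p₁ = P(outcome | exposed) = 232/373 = 0.62198
p₀ = P(outcome | unexposed) = 1356/4084 = 0.33203
Under exogeneity and monotonicity, PS = (p₁ − p₀) / (1 − p₀).
PS = (0.62198 − 0.33203) / (1 − 0.33203) = 0.28996 / 0.66797 ≈ 0.4341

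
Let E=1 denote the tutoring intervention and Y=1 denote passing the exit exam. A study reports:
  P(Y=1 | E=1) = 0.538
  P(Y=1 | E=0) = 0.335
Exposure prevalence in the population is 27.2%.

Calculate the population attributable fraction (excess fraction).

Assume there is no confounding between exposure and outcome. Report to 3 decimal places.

Let p₁ = 0.538, p₀ = 0.335.
Overall risk P(Y=1) = π·p₁ + (1−π)·p₀ = 0.272×0.538 + 0.728×0.335 = 0.39022.
Under exogeneity, PAF = [P(Y=1) − p₀] / P(Y=1).
PAF = (0.39022 − 0.335) / 0.39022 ≈ 0.1415

PAF ≈ 0.142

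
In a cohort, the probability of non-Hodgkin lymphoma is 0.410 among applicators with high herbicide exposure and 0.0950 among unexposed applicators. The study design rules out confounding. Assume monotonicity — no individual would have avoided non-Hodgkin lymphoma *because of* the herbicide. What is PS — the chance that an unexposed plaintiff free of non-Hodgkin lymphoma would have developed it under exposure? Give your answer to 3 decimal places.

Let p₁ = 0.41, p₀ = 0.095.
Under exogeneity and monotonicity, PS = (p₁ − p₀) / (1 − p₀).
PS = (0.41 − 0.095) / (1 − 0.095) = 0.315 / 0.905 ≈ 0.3481

PS ≈ 0.348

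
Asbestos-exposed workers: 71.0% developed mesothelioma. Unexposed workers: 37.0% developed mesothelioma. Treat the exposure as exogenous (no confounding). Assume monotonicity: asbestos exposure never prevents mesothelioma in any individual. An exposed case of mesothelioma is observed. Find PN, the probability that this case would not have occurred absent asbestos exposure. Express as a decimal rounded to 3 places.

PN ≈ 0.479

p₁ = 0.71, p₀ = 0.37.
Under exogeneity and monotonicity, PN = (p₁ − p₀) / p₁.
PN = (0.71 − 0.37) / 0.71 = 0.34 / 0.71 ≈ 0.4789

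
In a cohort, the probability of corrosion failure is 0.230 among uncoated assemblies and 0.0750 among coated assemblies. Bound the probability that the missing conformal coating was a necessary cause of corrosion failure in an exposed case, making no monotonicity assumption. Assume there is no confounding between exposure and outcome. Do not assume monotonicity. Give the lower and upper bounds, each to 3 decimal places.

0.674 ≤ PN ≤ 1.000

Let p₁ = 0.23, p₀ = 0.075.
Under exogeneity alone the bounds on PN are max{0,(p₁−p₀)/p₁} ≤ PN ≤ min{1,(1−p₀)/p₁}.
  lower = (p₁ − p₀)/p₁ = 0.155 / 0.23 ≈ 0.6739
  upper = min{1, (1 − p₀)/p₁} = 0.925 / 0.23 ≈ 4.0217 → capped at 1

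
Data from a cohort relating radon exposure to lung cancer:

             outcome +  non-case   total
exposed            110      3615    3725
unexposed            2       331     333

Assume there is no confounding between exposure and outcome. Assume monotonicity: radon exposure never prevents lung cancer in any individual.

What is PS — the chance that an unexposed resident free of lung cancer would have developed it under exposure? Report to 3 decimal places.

p₁ = P(outcome | exposed) = 110/3725 = 0.02953
p₀ = P(outcome | unexposed) = 2/333 = 0.006006
Under exogeneity and monotonicity, PS = (p₁ − p₀)/(1 − p₀).
PS = (0.02953 − 0.006006) / 0.99399 ≈ 0.0237

PS ≈ 0.024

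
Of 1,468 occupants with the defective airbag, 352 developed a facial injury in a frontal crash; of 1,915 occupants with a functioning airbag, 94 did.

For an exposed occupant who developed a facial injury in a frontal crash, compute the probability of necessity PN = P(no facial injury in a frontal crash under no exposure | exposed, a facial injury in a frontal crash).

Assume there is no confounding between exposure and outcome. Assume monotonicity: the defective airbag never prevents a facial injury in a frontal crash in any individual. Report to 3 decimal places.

p₁ = P(outcome | exposed) = 352/1468 = 0.23978
p₀ = P(outcome | unexposed) = 94/1915 = 0.049086
Under exogeneity and monotonicity, PN = (p₁ − p₀) / p₁.
PN = (0.23978 − 0.049086) / 0.23978 = 0.1907 / 0.23978 ≈ 0.7953

PN ≈ 0.795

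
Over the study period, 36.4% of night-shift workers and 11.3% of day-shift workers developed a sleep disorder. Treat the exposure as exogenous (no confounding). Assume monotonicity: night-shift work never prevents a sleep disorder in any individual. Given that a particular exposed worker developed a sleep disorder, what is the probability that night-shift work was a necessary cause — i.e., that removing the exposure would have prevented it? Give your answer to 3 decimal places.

PN ≈ 0.690

p₁ = 0.364, p₀ = 0.113.
Under exogeneity and monotonicity, PN = (p₁ − p₀) / p₁.
PN = (0.364 − 0.113) / 0.364 = 0.251 / 0.364 ≈ 0.6896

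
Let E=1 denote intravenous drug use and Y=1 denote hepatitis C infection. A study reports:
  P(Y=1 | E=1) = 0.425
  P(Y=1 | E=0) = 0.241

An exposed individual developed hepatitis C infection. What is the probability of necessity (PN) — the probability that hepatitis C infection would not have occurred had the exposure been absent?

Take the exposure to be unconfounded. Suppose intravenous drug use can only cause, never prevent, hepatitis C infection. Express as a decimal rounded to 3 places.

PN ≈ 0.433

Let p₁ = 0.425, p₀ = 0.241.
Under exogeneity and monotonicity, PN = (p₁ − p₀) / p₁.
PN = (0.425 − 0.241) / 0.425 = 0.184 / 0.425 ≈ 0.4329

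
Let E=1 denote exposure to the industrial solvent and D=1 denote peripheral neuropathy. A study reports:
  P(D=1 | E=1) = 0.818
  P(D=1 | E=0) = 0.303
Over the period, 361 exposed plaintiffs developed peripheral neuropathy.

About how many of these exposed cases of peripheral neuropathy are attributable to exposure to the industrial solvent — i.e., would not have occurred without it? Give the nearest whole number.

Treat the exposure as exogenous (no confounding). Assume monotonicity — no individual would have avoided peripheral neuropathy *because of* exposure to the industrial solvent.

Let p₁ = 0.818, p₀ = 0.303.
PN = (p₁ − p₀)/p₁ = (0.818 − 0.303) / 0.818 ≈ 0.62958.
Attributable cases ≈ PN × (exposed cases) = 0.62958 × 361 ≈ 227.28.

about 227 cases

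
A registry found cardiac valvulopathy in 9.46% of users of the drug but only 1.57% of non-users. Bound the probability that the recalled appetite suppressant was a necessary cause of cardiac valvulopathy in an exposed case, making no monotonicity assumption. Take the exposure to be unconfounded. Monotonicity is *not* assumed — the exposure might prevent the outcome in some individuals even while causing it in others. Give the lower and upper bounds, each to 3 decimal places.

p₁ = 0.0946, p₀ = 0.0157.
Under exogeneity alone the bounds on PN are max{0,(p₁−p₀)/p₁} ≤ PN ≤ min{1,(1−p₀)/p₁}.
  lower = (p₁ − p₀)/p₁ = 0.0789 / 0.0946 ≈ 0.8340
  upper = min{1, (1 − p₀)/p₁} = 0.9843 / 0.0946 ≈ 10.4049 → capped at 1

0.834 ≤ PN ≤ 1.000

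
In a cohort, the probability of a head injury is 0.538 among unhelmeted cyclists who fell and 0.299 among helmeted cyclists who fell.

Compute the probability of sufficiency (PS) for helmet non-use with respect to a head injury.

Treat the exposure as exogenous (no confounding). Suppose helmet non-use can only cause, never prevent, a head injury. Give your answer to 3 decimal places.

PS ≈ 0.341

Let p₁ = 0.538, p₀ = 0.299.
Under exogeneity and monotonicity, PS = (p₁ − p₀) / (1 − p₀).
PS = (0.538 − 0.299) / (1 − 0.299) = 0.239 / 0.701 ≈ 0.3409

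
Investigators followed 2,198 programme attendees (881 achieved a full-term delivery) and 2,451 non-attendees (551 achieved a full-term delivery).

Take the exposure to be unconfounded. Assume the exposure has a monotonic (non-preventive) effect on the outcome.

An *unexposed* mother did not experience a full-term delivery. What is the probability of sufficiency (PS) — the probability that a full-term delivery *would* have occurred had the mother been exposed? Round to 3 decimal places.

p₁ = P(outcome | exposed) = 881/2198 = 0.40082
p₀ = P(outcome | unexposed) = 551/2451 = 0.22481
Under exogeneity and monotonicity, PS = (p₁ − p₀) / (1 − p₀).
PS = (0.40082 − 0.22481) / (1 − 0.22481) = 0.17601 / 0.77519 ≈ 0.2271

PS ≈ 0.227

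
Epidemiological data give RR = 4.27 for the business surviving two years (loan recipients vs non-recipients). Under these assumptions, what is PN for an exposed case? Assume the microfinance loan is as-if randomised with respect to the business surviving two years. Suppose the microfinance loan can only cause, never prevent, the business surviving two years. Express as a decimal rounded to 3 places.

Under exogeneity and monotonicity, PN = (RR − 1) / RR = 1 − 1/RR.
PN = (4.27 − 1) / 4.27 = 3.27 / 4.27 ≈ 0.7658

PN ≈ 0.766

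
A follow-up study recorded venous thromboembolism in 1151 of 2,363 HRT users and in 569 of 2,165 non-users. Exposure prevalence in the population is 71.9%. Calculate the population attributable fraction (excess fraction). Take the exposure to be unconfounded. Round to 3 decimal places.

PAF ≈ 0.380

p₁ = P(outcome | exposed) = 1151/2363 = 0.48709
p₀ = P(outcome | unexposed) = 569/2165 = 0.26282
Overall risk P(Y=1) = π·p₁ + (1−π)·p₀ = 0.719×0.48709 + 0.281×0.26282 = 0.42407.
Under exogeneity, PAF = [P(Y=1) − p₀] / P(Y=1).
PAF = (0.42407 − 0.26282) / 0.42407 ≈ 0.3803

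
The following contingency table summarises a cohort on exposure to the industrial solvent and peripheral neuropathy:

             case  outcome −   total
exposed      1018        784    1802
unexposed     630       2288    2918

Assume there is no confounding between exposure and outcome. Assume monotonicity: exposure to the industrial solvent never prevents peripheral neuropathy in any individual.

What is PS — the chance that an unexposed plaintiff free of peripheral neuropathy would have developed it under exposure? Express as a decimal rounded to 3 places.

PS ≈ 0.445

p₁ = P(outcome | exposed) = 1018/1802 = 0.56493
p₀ = P(outcome | unexposed) = 630/2918 = 0.2159
Under exogeneity and monotonicity, PS = (p₁ − p₀)/(1 − p₀).
PS = (0.56493 − 0.2159) / 0.7841 ≈ 0.4451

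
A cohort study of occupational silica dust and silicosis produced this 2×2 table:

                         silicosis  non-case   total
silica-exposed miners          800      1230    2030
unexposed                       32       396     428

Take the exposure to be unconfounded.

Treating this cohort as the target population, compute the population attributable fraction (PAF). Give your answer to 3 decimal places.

PAF ≈ 0.779

p₁ = P(outcome | exposed) = 800/2030 = 0.39409
p₀ = P(outcome | unexposed) = 32/428 = 0.074766
Exposure prevalence π = 2030/2458 = 0.82587; overall risk P(Y=1) = 0.33849.
Under exogeneity, PAF = [P(Y=1) − p₀]/P(Y=1).
PAF = (0.33849 − 0.074766) / 0.33849 ≈ 0.7791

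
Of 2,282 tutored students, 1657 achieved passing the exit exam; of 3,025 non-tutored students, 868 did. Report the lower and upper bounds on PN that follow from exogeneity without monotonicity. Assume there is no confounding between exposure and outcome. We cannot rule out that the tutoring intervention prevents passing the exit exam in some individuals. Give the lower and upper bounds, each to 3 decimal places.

0.605 ≤ PN ≤ 0.982

p₁ = P(outcome | exposed) = 1657/2282 = 0.72612
p₀ = P(outcome | unexposed) = 868/3025 = 0.28694
Under exogeneity alone the bounds on PN are max{0,(p₁−p₀)/p₁} ≤ PN ≤ min{1,(1−p₀)/p₁}.
  lower = (p₁ − p₀)/p₁ = 0.43918 / 0.72612 ≈ 0.6048
  upper = min{1, (1 − p₀)/p₁} = 0.71306 / 0.72612 ≈ 0.9820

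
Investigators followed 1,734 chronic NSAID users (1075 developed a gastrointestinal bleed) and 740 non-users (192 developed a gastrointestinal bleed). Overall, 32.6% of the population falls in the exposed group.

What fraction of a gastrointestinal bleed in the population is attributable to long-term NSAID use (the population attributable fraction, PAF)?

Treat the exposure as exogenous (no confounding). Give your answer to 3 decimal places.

PAF ≈ 0.312

p₁ = P(outcome | exposed) = 1075/1734 = 0.61995
p₀ = P(outcome | unexposed) = 192/740 = 0.25946
Overall risk P(Y=1) = π·p₁ + (1−π)·p₀ = 0.326×0.61995 + 0.674×0.25946 = 0.37698.
Under exogeneity, PAF = [P(Y=1) − p₀] / P(Y=1).
PAF = (0.37698 − 0.25946) / 0.37698 ≈ 0.3117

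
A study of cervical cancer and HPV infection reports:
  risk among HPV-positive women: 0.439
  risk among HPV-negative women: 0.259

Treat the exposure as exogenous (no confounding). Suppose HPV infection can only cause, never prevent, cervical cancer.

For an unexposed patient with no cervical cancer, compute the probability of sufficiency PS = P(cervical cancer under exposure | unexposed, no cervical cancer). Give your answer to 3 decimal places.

Let p₁ = 0.439, p₀ = 0.259.
Under exogeneity and monotonicity, PS = (p₁ − p₀) / (1 − p₀).
PS = (0.439 − 0.259) / (1 − 0.259) = 0.18 / 0.741 ≈ 0.2429

PS ≈ 0.243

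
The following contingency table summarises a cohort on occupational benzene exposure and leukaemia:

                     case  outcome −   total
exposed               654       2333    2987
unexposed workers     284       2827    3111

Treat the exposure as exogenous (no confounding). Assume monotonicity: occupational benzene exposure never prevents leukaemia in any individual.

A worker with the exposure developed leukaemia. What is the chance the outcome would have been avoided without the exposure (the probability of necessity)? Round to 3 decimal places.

PN ≈ 0.583

p₁ = P(outcome | exposed) = 654/2987 = 0.21895
p₀ = P(outcome | unexposed) = 284/3111 = 0.091289
Under exogeneity and monotonicity, PN = (p₁ − p₀)/p₁.
PN = (0.21895 − 0.091289) / 0.21895 ≈ 0.5831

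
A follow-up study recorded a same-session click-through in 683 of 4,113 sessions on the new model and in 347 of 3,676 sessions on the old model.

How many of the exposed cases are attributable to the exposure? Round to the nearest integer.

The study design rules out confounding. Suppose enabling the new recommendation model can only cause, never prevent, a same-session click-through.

about 295 cases

p₁ = P(outcome | exposed) = 683/4113 = 0.16606
p₀ = P(outcome | unexposed) = 347/3676 = 0.094396
PN = (p₁ − p₀)/p₁ = (0.16606 − 0.094396) / 0.16606 ≈ 0.43155.
Attributable cases ≈ PN × (exposed cases) = 0.43155 × 683 ≈ 294.75.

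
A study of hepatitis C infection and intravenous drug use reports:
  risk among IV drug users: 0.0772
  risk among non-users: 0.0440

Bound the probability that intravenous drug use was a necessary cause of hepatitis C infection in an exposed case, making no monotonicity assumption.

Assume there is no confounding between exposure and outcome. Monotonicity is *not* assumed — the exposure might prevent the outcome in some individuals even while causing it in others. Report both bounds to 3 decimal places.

Let p₁ = 0.0772, p₀ = 0.044.
Under exogeneity alone the bounds on PN are max{0,(p₁−p₀)/p₁} ≤ PN ≤ min{1,(1−p₀)/p₁}.
  lower = (p₁ − p₀)/p₁ = 0.0332 / 0.0772 ≈ 0.4301
  upper = min{1, (1 − p₀)/p₁} = 0.956 / 0.0772 ≈ 12.3834 → capped at 1

0.430 ≤ PN ≤ 1.000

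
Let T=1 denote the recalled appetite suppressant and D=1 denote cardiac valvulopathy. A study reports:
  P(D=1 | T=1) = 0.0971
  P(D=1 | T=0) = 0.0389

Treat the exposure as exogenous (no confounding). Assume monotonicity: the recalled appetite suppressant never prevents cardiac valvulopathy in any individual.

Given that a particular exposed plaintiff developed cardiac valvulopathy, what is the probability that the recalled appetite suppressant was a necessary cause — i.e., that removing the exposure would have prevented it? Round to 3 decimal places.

PN ≈ 0.599

Let p₁ = 0.0971, p₀ = 0.0389.
Under exogeneity and monotonicity, PN = (p₁ − p₀) / p₁.
PN = (0.0971 − 0.0389) / 0.0971 = 0.0582 / 0.0971 ≈ 0.5994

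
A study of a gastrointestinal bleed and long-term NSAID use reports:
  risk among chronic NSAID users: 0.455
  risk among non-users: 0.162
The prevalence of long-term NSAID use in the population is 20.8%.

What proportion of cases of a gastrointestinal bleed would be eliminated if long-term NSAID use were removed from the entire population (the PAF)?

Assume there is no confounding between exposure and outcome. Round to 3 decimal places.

PAF ≈ 0.273

Let p₁ = 0.455, p₀ = 0.162.
Overall risk P(Y=1) = π·p₁ + (1−π)·p₀ = 0.208×0.455 + 0.792×0.162 = 0.22294.
Under exogeneity, PAF = [P(Y=1) − p₀] / P(Y=1).
PAF = (0.22294 − 0.162) / 0.22294 ≈ 0.2734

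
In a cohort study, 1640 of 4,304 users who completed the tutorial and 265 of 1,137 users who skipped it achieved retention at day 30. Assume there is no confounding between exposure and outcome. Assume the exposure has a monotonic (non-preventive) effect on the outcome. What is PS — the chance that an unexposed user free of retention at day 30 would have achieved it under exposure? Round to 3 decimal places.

PS ≈ 0.193

p₁ = P(outcome | exposed) = 1640/4304 = 0.38104
p₀ = P(outcome | unexposed) = 265/1137 = 0.23307
Under exogeneity and monotonicity, PS = (p₁ − p₀) / (1 − p₀).
PS = (0.38104 − 0.23307) / (1 − 0.23307) = 0.14797 / 0.76693 ≈ 0.1929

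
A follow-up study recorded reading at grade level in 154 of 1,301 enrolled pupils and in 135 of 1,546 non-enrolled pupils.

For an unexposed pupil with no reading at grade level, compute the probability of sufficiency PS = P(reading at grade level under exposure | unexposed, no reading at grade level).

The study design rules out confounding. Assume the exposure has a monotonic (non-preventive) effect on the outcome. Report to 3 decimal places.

p₁ = P(outcome | exposed) = 154/1301 = 0.11837
p₀ = P(outcome | unexposed) = 135/1546 = 0.087322
Under exogeneity and monotonicity, PS = (p₁ − p₀) / (1 − p₀).
PS = (0.11837 − 0.087322) / (1 − 0.087322) = 0.031048 / 0.91268 ≈ 0.0340

PS ≈ 0.034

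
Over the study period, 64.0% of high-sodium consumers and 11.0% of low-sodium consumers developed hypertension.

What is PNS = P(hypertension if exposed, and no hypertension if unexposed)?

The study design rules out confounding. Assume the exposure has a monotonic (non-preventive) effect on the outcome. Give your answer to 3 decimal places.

p₁ = 0.64, p₀ = 0.11.
Under exogeneity and monotonicity, PNS = p₁ − p₀.
PNS = 0.64 − 0.11 = 0.53

PNS ≈ 0.530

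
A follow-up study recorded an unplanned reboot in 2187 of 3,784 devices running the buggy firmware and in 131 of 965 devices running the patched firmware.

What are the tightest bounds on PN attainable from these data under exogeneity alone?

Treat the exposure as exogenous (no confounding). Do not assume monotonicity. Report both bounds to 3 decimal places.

0.765 ≤ PN ≤ 1.000

p₁ = P(outcome | exposed) = 2187/3784 = 0.57796
p₀ = P(outcome | unexposed) = 131/965 = 0.13575
Under exogeneity alone the bounds on PN are max{0,(p₁−p₀)/p₁} ≤ PN ≤ min{1,(1−p₀)/p₁}.
  lower = (p₁ − p₀)/p₁ = 0.44221 / 0.57796 ≈ 0.7651
  upper = min{1, (1 − p₀)/p₁} = 0.86425 / 0.57796 ≈ 1.4953 → capped at 1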